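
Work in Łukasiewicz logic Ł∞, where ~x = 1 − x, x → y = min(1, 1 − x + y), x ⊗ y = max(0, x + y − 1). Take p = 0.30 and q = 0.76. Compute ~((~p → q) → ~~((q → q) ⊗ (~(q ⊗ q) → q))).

0.00

~p = 1 − 0.30 = 0.70
~p → q = min(1, 1 − 0.70 + 0.76) = min(1, 1.06) = 1.00
q → q = min(1, 1 − 0.76 + 0.76) = min(1, 1.00) = 1.00
q ⊗ q = max(0, 0.76 + 0.76 − 1) = max(0, 0.52) = 0.52
~(q ⊗ q) = 1 − 0.52 = 0.48
~(q ⊗ q) → q = min(1, 1 − 0.48 + 0.76) = min(1, 1.28) = 1.00
(q → q) ⊗ (~(q ⊗ q) → q) = max(0, 1.00 + 1.00 − 1) = max(0, 1.00) = 1.00
~((q → q) ⊗ (~(q ⊗ q) → q)) = 1 − 1.00 = 0.00
~~((q → q) ⊗ (~(q ⊗ q) → q)) = 1 − 0.00 = 1.00
(~p → q) → ~~((q → q) ⊗ (~(q ⊗ q) → q)) = min(1, 1 − 1.00 + 1.00) = min(1, 1.00) = 1.00
~((~p → q) → ~~((q → q) ⊗ (~(q ⊗ q) → q))) = 1 − 1.00 = 0.00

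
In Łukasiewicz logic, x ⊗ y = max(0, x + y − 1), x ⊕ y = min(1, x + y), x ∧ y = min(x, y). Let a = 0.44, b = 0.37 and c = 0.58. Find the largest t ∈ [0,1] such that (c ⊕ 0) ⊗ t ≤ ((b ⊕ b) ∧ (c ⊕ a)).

1.00

c ⊕ 0 = min(1, 0.58 + 0.00) = min(1, 0.58) = 0.58
So the left factor is c ⊕ 0 = 0.58.
b ⊕ b = min(1, 0.37 + 0.37) = min(1, 0.74) = 0.74
c ⊕ a = min(1, 0.58 + 0.44) = min(1, 1.02) = 1.00
(b ⊕ b) ∧ (c ⊕ a) = min(0.74, 1.00) = 0.74
So the right-hand bound is (b ⊕ b) ∧ (c ⊕ a) = 0.74.
The residuum of the Łukasiewicz t-norm gives the supremum: min(1, 1 − 0.58 + 0.74).
1 − 0.58 + 0.74 = 1.16, so t = min(1, 1.16) = 1.00.
Check: 0.58 ⊗ 1.00 = max(0, 0.58) = 0.58 ≤ 0.74.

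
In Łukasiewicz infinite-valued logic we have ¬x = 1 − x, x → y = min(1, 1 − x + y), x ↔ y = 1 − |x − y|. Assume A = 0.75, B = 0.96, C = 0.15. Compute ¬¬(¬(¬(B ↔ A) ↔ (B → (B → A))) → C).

B ↔ A = 1 − |0.96 − 0.75| = 1 − 0.21 = 0.79
¬(B ↔ A) = 1 − 0.79 = 0.21
B → A = min(1, 1 − 0.96 + 0.75) = min(1, 0.79) = 0.79
B → (B → A) = min(1, 1 − 0.96 + 0.79) = min(1, 0.83) = 0.83
¬(B ↔ A) ↔ (B → (B → A)) = 1 − |0.21 − 0.83| = 1 − 0.62 = 0.38
¬(¬(B ↔ A) ↔ (B → (B → A))) = 1 − 0.38 = 0.62
¬(¬(B ↔ A) ↔ (B → (B → A))) → C = min(1, 1 − 0.62 + 0.15) = min(1, 0.53) = 0.53
¬(¬(¬(B ↔ A) ↔ (B → (B → A))) → C) = 1 − 0.53 = 0.47
¬¬(¬(¬(B ↔ A) ↔ (B → (B → A))) → C) = 1 − 0.47 = 0.53

0.53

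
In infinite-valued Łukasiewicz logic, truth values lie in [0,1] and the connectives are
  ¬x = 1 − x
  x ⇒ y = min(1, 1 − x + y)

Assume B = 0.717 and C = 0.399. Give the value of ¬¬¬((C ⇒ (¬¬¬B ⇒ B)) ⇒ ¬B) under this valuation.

0.717

¬B = 1 − 0.717 = 0.283
¬¬B = 1 − 0.283 = 0.717
¬¬¬B = 1 − 0.717 = 0.283
¬¬¬B ⇒ B = min(1, 1 − 0.283 + 0.717) = min(1, 1.434) = 1.000
C ⇒ (¬¬¬B ⇒ B) = min(1, 1 − 0.399 + 1.000) = min(1, 1.601) = 1.000
(C ⇒ (¬¬¬B ⇒ B)) ⇒ ¬B = min(1, 1 − 1.000 + 0.283) = min(1, 0.283) = 0.283
¬((C ⇒ (¬¬¬B ⇒ B)) ⇒ ¬B) = 1 − 0.283 = 0.717
¬¬((C ⇒ (¬¬¬B ⇒ B)) ⇒ ¬B) = 1 − 0.717 = 0.283
¬¬¬((C ⇒ (¬¬¬B ⇒ B)) ⇒ ¬B) = 1 − 0.283 = 0.717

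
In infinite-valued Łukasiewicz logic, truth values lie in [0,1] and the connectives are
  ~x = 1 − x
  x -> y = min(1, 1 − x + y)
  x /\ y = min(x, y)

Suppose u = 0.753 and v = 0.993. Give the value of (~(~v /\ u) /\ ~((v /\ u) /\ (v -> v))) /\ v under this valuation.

0.247

~v = 1 − 0.993 = 0.007
~v /\ u = min(0.007, 0.753) = 0.007
~(~v /\ u) = 1 − 0.007 = 0.993
v /\ u = min(0.993, 0.753) = 0.753
v -> v = min(1, 1 − 0.993 + 0.993) = min(1, 1.000) = 1.000
(v /\ u) /\ (v -> v) = min(0.753, 1.000) = 0.753
~((v /\ u) /\ (v -> v)) = 1 − 0.753 = 0.247
~(~v /\ u) /\ ~((v /\ u) /\ (v -> v)) = min(0.993, 0.247) = 0.247
(~(~v /\ u) /\ ~((v /\ u) /\ (v -> v))) /\ v = min(0.247, 0.993) = 0.247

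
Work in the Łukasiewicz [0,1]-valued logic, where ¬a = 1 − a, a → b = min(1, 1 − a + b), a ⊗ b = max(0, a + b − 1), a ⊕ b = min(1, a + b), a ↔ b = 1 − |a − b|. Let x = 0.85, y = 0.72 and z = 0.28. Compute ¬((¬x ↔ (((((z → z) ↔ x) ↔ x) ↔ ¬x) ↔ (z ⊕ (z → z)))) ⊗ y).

0.28

¬x = 1 − 0.85 = 0.15
z → z = min(1, 1 − 0.28 + 0.28) = min(1, 1.00) = 1.00
(z → z) ↔ x = 1 − |1.00 − 0.85| = 1 − 0.15 = 0.85
((z → z) ↔ x) ↔ x = 1 − |0.85 − 0.85| = 1 − 0.00 = 1.00
(((z → z) ↔ x) ↔ x) ↔ ¬x = 1 − |1.00 − 0.15| = 1 − 0.85 = 0.15
z ⊕ (z → z) = min(1, 0.28 + 1.00) = min(1, 1.28) = 1.00
((((z → z) ↔ x) ↔ x) ↔ ¬x) ↔ (z ⊕ (z → z)) = 1 − |0.15 − 1.00| = 1 − 0.85 = 0.15
¬x ↔ (((((z → z) ↔ x) ↔ x) ↔ ¬x) ↔ (z ⊕ (z → z))) = 1 − |0.15 − 0.15| = 1 − 0.00 = 1.00
(¬x ↔ (((((z → z) ↔ x) ↔ x) ↔ ¬x) ↔ (z ⊕ (z → z)))) ⊗ y = max(0, 1.00 + 0.72 − 1) = max(0, 0.72) = 0.72
¬((¬x ↔ (((((z → z) ↔ x) ↔ x) ↔ ¬x) ↔ (z ⊕ (z → z)))) ⊗ y) = 1 − 0.72 = 0.28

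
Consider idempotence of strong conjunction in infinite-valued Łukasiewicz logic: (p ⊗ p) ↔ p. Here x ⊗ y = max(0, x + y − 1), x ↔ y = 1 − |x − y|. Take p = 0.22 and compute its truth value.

0.78

p ⊗ p = max(0, 0.22 + 0.22 − 1) = max(0, -0.56) = 0.00
(p ⊗ p) ↔ p = 1 − |0.00 − 0.22| = 1 − 0.22 = 0.78
(The value 0.78 < 1 shows this instance is not satisfied; fails in Ł∞ since a ⊗ a = max(0, 2a−1) ≠ a in general.)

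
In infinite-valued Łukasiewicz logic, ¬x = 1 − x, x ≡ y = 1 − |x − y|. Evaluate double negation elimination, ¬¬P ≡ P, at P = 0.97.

1.00

¬P = 1 − 0.97 = 0.03
¬¬P = 1 − 0.03 = 0.97
¬¬P ≡ P = 1 − |0.97 − 0.97| = 1 − 0.00 = 1.00
(As expected: always 1 in Ł∞ since negation is involutive.)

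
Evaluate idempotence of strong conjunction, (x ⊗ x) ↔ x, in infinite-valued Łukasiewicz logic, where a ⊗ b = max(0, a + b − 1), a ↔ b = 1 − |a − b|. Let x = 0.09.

0.91

x ⊗ x = max(0, 0.09 + 0.09 − 1) = max(0, -0.82) = 0.00
(x ⊗ x) ↔ x = 1 − |0.00 − 0.09| = 1 − 0.09 = 0.91
(The value 0.91 < 1 shows this instance is not satisfied; fails in Ł∞ since a ⊗ a = max(0, 2a−1) ≠ a in general.)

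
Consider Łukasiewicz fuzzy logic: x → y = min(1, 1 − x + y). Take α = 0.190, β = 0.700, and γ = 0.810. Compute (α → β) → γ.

α → β = min(1, 1 − 0.190 + 0.700) = min(1, 1.510) = 1.000
(α → β) → γ = min(1, 1 − 1.000 + 0.810) = min(1, 0.810) = 0.810

0.810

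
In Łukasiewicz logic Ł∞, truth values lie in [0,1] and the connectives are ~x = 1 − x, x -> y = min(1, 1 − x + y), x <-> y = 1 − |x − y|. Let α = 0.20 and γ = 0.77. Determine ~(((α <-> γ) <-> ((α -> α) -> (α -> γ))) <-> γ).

0.34

α <-> γ = 1 − |0.20 − 0.77| = 1 − 0.57 = 0.43
α -> α = min(1, 1 − 0.20 + 0.20) = min(1, 1.00) = 1.00
α -> γ = min(1, 1 − 0.20 + 0.77) = min(1, 1.57) = 1.00
(α -> α) -> (α -> γ) = min(1, 1 − 1.00 + 1.00) = min(1, 1.00) = 1.00
(α <-> γ) <-> ((α -> α) -> (α -> γ)) = 1 − |0.43 − 1.00| = 1 − 0.57 = 0.43
((α <-> γ) <-> ((α -> α) -> (α -> γ))) <-> γ = 1 − |0.43 − 0.77| = 1 − 0.34 = 0.66
~(((α <-> γ) <-> ((α -> α) -> (α -> γ))) <-> γ) = 1 − 0.66 = 0.34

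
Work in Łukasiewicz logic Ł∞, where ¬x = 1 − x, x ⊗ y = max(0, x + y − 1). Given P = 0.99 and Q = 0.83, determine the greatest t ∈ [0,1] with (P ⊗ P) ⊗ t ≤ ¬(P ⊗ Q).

0.20

P ⊗ P = max(0, 0.99 + 0.99 − 1) = max(0, 0.98) = 0.98
So the left factor is P ⊗ P = 0.98.
P ⊗ Q = max(0, 0.99 + 0.83 − 1) = max(0, 0.82) = 0.82
¬(P ⊗ Q) = 1 − 0.82 = 0.18
So the right-hand bound is ¬(P ⊗ Q) = 0.18.
The residuum of the Łukasiewicz t-norm gives the supremum: min(1, 1 − 0.98 + 0.18).
1 − 0.98 + 0.18 = 0.20, so t = min(1, 0.20) = 0.20.
Check: 0.98 ⊗ 0.20 = max(0, 0.18) = 0.18 ≤ 0.18.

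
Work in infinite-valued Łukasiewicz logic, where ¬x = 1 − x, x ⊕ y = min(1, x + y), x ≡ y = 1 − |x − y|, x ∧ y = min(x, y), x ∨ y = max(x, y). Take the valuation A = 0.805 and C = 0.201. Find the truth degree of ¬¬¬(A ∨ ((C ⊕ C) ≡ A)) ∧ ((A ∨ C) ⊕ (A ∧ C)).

C ⊕ C = min(1, 0.201 + 0.201) = min(1, 0.402) = 0.402
(C ⊕ C) ≡ A = 1 − |0.402 − 0.805| = 1 − 0.403 = 0.597
A ∨ ((C ⊕ C) ≡ A) = max(0.805, 0.597) = 0.805
¬(A ∨ ((C ⊕ C) ≡ A)) = 1 − 0.805 = 0.195
¬¬(A ∨ ((C ⊕ C) ≡ A)) = 1 − 0.195 = 0.805
¬¬¬(A ∨ ((C ⊕ C) ≡ A)) = 1 − 0.805 = 0.195
A ∨ C = max(0.805, 0.201) = 0.805
A ∧ C = min(0.805, 0.201) = 0.201
(A ∨ C) ⊕ (A ∧ C) = min(1, 0.805 + 0.201) = min(1, 1.006) = 1.000
¬¬¬(A ∨ ((C ⊕ C) ≡ A)) ∧ ((A ∨ C) ⊕ (A ∧ C)) = min(0.195, 1.000) = 0.195

0.195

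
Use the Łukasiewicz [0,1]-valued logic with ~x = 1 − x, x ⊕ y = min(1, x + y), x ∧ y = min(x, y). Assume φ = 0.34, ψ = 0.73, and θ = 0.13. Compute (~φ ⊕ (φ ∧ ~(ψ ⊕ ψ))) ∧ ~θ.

~φ = 1 − 0.34 = 0.66
ψ ⊕ ψ = min(1, 0.73 + 0.73) = min(1, 1.46) = 1.00
~(ψ ⊕ ψ) = 1 − 1.00 = 0.00
φ ∧ ~(ψ ⊕ ψ) = min(0.34, 0.00) = 0.00
~φ ⊕ (φ ∧ ~(ψ ⊕ ψ)) = min(1, 0.66 + 0.00) = min(1, 0.66) = 0.66
~θ = 1 − 0.13 = 0.87
(~φ ⊕ (φ ∧ ~(ψ ⊕ ψ))) ∧ ~θ = min(0.66, 0.87) = 0.66

0.66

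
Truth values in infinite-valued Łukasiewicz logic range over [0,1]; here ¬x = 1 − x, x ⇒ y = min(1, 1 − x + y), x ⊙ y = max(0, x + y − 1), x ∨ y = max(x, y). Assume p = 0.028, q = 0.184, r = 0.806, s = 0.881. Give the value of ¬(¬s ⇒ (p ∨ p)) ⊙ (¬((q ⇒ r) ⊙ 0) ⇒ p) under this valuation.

0.000

¬s = 1 − 0.881 = 0.119
p ∨ p = max(0.028, 0.028) = 0.028
¬s ⇒ (p ∨ p) = min(1, 1 − 0.119 + 0.028) = min(1, 0.909) = 0.909
¬(¬s ⇒ (p ∨ p)) = 1 − 0.909 = 0.091
q ⇒ r = min(1, 1 − 0.184 + 0.806) = min(1, 1.622) = 1.000
(q ⇒ r) ⊙ 0 = max(0, 1.000 + 0.000 − 1) = max(0, 0.000) = 0.000
¬((q ⇒ r) ⊙ 0) = 1 − 0.000 = 1.000
¬((q ⇒ r) ⊙ 0) ⇒ p = min(1, 1 − 1.000 + 0.028) = min(1, 0.028) = 0.028
¬(¬s ⇒ (p ∨ p)) ⊙ (¬((q ⇒ r) ⊙ 0) ⇒ p) = max(0, 0.091 + 0.028 − 1) = max(0, -0.881) = 0.000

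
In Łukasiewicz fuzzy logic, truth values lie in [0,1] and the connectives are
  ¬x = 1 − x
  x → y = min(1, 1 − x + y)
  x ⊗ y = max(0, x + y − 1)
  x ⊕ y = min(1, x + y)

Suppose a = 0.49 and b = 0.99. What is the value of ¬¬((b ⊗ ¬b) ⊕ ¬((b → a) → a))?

0.01

¬b = 1 − 0.99 = 0.01
b ⊗ ¬b = max(0, 0.99 + 0.01 − 1) = max(0, 0.00) = 0.00
b → a = min(1, 1 − 0.99 + 0.49) = min(1, 0.50) = 0.50
(b → a) → a = min(1, 1 − 0.50 + 0.49) = min(1, 0.99) = 0.99
¬((b → a) → a) = 1 − 0.99 = 0.01
(b ⊗ ¬b) ⊕ ¬((b → a) → a) = min(1, 0.00 + 0.01) = min(1, 0.01) = 0.01
¬((b ⊗ ¬b) ⊕ ¬((b → a) → a)) = 1 − 0.01 = 0.99
¬¬((b ⊗ ¬b) ⊕ ¬((b → a) → a)) = 1 − 0.99 = 0.01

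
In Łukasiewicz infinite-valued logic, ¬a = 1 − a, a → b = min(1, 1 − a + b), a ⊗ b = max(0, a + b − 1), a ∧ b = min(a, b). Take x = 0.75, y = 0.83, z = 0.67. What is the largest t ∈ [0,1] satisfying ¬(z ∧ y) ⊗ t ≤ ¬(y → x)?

z ∧ y = min(0.67, 0.83) = 0.67
¬(z ∧ y) = 1 − 0.67 = 0.33
So the left factor is ¬(z ∧ y) = 0.33.
y → x = min(1, 1 − 0.83 + 0.75) = min(1, 0.92) = 0.92
¬(y → x) = 1 − 0.92 = 0.08
So the right-hand bound is ¬(y → x) = 0.08.
The residuum of the Łukasiewicz t-norm gives the supremum: min(1, 1 − 0.33 + 0.08).
1 − 0.33 + 0.08 = 0.75, so t = min(1, 0.75) = 0.75.
Check: 0.33 ⊗ 0.75 = max(0, 0.08) = 0.08 ≤ 0.08.

0.75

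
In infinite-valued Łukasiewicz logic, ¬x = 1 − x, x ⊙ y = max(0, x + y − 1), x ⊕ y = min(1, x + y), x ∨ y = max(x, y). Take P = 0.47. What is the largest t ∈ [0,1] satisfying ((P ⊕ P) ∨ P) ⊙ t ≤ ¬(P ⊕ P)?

0.12

P ⊕ P = min(1, 0.47 + 0.47) = min(1, 0.94) = 0.94
(P ⊕ P) ∨ P = max(0.94, 0.47) = 0.94
So the left factor is (P ⊕ P) ∨ P = 0.94.
¬(P ⊕ P) = 1 − 0.94 = 0.06
So the right-hand bound is ¬(P ⊕ P) = 0.06.
The residuum of the Łukasiewicz t-norm gives the supremum: min(1, 1 − 0.94 + 0.06).
1 − 0.94 + 0.06 = 0.12, so t = min(1, 0.12) = 0.12.
Check: 0.94 ⊙ 0.12 = max(0, 0.06) = 0.06 ≤ 0.06.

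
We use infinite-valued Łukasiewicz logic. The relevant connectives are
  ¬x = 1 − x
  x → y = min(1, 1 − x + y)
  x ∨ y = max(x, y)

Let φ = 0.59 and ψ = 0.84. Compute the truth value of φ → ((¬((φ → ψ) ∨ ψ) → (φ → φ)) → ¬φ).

φ → ψ = min(1, 1 − 0.59 + 0.84) = min(1, 1.25) = 1.00
(φ → ψ) ∨ ψ = max(1.00, 0.84) = 1.00
¬((φ → ψ) ∨ ψ) = 1 − 1.00 = 0.00
φ → φ = min(1, 1 − 0.59 + 0.59) = min(1, 1.00) = 1.00
¬((φ → ψ) ∨ ψ) → (φ → φ) = min(1, 1 − 0.00 + 1.00) = min(1, 2.00) = 1.00
¬φ = 1 − 0.59 = 0.41
(¬((φ → ψ) ∨ ψ) → (φ → φ)) → ¬φ = min(1, 1 − 1.00 + 0.41) = min(1, 0.41) = 0.41
φ → ((¬((φ → ψ) ∨ ψ) → (φ → φ)) → ¬φ) = min(1, 1 − 0.59 + 0.41) = min(1, 0.82) = 0.82

0.82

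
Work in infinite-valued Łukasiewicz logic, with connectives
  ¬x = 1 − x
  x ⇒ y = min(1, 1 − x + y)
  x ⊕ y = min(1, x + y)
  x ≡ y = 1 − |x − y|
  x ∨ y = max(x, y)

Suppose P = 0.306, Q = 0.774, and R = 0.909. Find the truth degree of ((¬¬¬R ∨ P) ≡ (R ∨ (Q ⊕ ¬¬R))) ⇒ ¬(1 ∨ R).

¬R = 1 − 0.909 = 0.091
¬¬R = 1 − 0.091 = 0.909
¬¬¬R = 1 − 0.909 = 0.091
¬¬¬R ∨ P = max(0.091, 0.306) = 0.306
Q ⊕ ¬¬R = min(1, 0.774 + 0.909) = min(1, 1.683) = 1.000
R ∨ (Q ⊕ ¬¬R) = max(0.909, 1.000) = 1.000
(¬¬¬R ∨ P) ≡ (R ∨ (Q ⊕ ¬¬R)) = 1 − |0.306 − 1.000| = 1 − 0.694 = 0.306
1 ∨ R = max(1.000, 0.909) = 1.000
¬(1 ∨ R) = 1 − 1.000 = 0.000
((¬¬¬R ∨ P) ≡ (R ∨ (Q ⊕ ¬¬R))) ⇒ ¬(1 ∨ R) = min(1, 1 − 0.306 + 0.000) = min(1, 0.694) = 0.694

0.694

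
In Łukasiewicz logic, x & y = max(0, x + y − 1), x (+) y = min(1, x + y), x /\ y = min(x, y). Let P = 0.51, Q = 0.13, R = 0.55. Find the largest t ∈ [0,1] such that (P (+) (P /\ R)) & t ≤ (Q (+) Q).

P /\ R = min(0.51, 0.55) = 0.51
P (+) (P /\ R) = min(1, 0.51 + 0.51) = min(1, 1.02) = 1.00
So the left factor is P (+) (P /\ R) = 1.00.
Q (+) Q = min(1, 0.13 + 0.13) = min(1, 0.26) = 0.26
So the right-hand bound is Q (+) Q = 0.26.
The residuum of the Łukasiewicz t-norm gives the supremum: min(1, 1 − 1.00 + 0.26).
1 − 1.00 + 0.26 = 0.26, so t = min(1, 0.26) = 0.26.
Check: 1.00 & 0.26 = max(0, 0.26) = 0.26 ≤ 0.26.

0.26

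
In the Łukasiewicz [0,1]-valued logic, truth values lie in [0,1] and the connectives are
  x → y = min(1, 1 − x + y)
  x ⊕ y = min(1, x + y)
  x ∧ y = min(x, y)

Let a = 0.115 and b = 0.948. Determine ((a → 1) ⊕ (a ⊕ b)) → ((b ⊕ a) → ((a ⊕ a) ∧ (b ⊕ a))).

0.230

a → 1 = min(1, 1 − 0.115 + 1.000) = min(1, 1.885) = 1.000
a ⊕ b = min(1, 0.115 + 0.948) = min(1, 1.063) = 1.000
(a → 1) ⊕ (a ⊕ b) = min(1, 1.000 + 1.000) = min(1, 2.000) = 1.000
b ⊕ a = min(1, 0.948 + 0.115) = min(1, 1.063) = 1.000
a ⊕ a = min(1, 0.115 + 0.115) = min(1, 0.230) = 0.230
(a ⊕ a) ∧ (b ⊕ a) = min(0.230, 1.000) = 0.230
(b ⊕ a) → ((a ⊕ a) ∧ (b ⊕ a)) = min(1, 1 − 1.000 + 0.230) = min(1, 0.230) = 0.230
((a → 1) ⊕ (a ⊕ b)) → ((b ⊕ a) → ((a ⊕ a) ∧ (b ⊕ a))) = min(1, 1 − 1.000 + 0.230) = min(1, 0.230) = 0.230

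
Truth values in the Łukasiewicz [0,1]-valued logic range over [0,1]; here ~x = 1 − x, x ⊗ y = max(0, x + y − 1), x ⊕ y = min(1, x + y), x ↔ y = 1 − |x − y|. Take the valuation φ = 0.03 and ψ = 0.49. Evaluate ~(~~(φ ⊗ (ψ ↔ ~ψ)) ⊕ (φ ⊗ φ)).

0.99

~ψ = 1 − 0.49 = 0.51
ψ ↔ ~ψ = 1 − |0.49 − 0.51| = 1 − 0.02 = 0.98
φ ⊗ (ψ ↔ ~ψ) = max(0, 0.03 + 0.98 − 1) = max(0, 0.01) = 0.01
~(φ ⊗ (ψ ↔ ~ψ)) = 1 − 0.01 = 0.99
~~(φ ⊗ (ψ ↔ ~ψ)) = 1 − 0.99 = 0.01
φ ⊗ φ = max(0, 0.03 + 0.03 − 1) = max(0, -0.94) = 0.00
~~(φ ⊗ (ψ ↔ ~ψ)) ⊕ (φ ⊗ φ) = min(1, 0.01 + 0.00) = min(1, 0.01) = 0.01
~(~~(φ ⊗ (ψ ↔ ~ψ)) ⊕ (φ ⊗ φ)) = 1 − 0.01 = 0.99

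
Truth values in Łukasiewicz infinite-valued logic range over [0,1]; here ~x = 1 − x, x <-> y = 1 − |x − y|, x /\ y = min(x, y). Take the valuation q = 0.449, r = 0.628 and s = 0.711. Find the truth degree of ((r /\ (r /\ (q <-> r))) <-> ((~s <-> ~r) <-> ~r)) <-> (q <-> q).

q <-> r = 1 − |0.449 − 0.628| = 1 − 0.179 = 0.821
r /\ (q <-> r) = min(0.628, 0.821) = 0.628
r /\ (r /\ (q <-> r)) = min(0.628, 0.628) = 0.628
~s = 1 − 0.711 = 0.289
~r = 1 − 0.628 = 0.372
~s <-> ~r = 1 − |0.289 − 0.372| = 1 − 0.083 = 0.917
(~s <-> ~r) <-> ~r = 1 − |0.917 − 0.372| = 1 − 0.545 = 0.455
(r /\ (r /\ (q <-> r))) <-> ((~s <-> ~r) <-> ~r) = 1 − |0.628 − 0.455| = 1 − 0.173 = 0.827
q <-> q = 1 − |0.449 − 0.449| = 1 − 0.000 = 1.000
((r /\ (r /\ (q <-> r))) <-> ((~s <-> ~r) <-> ~r)) <-> (q <-> q) = 1 − |0.827 − 1.000| = 1 − 0.173 = 0.827

0.827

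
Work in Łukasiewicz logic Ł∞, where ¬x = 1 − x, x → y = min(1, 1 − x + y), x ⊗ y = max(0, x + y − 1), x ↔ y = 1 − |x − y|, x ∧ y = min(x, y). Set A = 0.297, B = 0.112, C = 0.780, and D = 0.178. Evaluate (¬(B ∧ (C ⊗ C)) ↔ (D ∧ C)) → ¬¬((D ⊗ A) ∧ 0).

C ⊗ C = max(0, 0.780 + 0.780 − 1) = max(0, 0.560) = 0.560
B ∧ (C ⊗ C) = min(0.112, 0.560) = 0.112
¬(B ∧ (C ⊗ C)) = 1 − 0.112 = 0.888
D ∧ C = min(0.178, 0.780) = 0.178
¬(B ∧ (C ⊗ C)) ↔ (D ∧ C) = 1 − |0.888 − 0.178| = 1 − 0.710 = 0.290
D ⊗ A = max(0, 0.178 + 0.297 − 1) = max(0, -0.525) = 0.000
(D ⊗ A) ∧ 0 = min(0.000, 0.000) = 0.000
¬((D ⊗ A) ∧ 0) = 1 − 0.000 = 1.000
¬¬((D ⊗ A) ∧ 0) = 1 − 1.000 = 0.000
(¬(B ∧ (C ⊗ C)) ↔ (D ∧ C)) → ¬¬((D ⊗ A) ∧ 0) = min(1, 1 − 0.290 + 0.000) = min(1, 0.710) = 0.710

0.710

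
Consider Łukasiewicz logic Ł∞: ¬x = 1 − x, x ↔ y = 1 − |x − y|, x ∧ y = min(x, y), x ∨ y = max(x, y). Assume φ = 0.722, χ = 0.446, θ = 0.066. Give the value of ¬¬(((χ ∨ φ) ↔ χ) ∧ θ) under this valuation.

0.066

χ ∨ φ = max(0.446, 0.722) = 0.722
(χ ∨ φ) ↔ χ = 1 − |0.722 − 0.446| = 1 − 0.276 = 0.724
((χ ∨ φ) ↔ χ) ∧ θ = min(0.724, 0.066) = 0.066
¬(((χ ∨ φ) ↔ χ) ∧ θ) = 1 − 0.066 = 0.934
¬¬(((χ ∨ φ) ↔ χ) ∧ θ) = 1 − 0.934 = 0.066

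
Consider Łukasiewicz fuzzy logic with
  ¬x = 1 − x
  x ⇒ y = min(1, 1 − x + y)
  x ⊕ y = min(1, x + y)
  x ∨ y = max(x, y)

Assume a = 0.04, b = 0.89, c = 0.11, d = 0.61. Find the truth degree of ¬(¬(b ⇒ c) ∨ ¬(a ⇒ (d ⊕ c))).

b ⇒ c = min(1, 1 − 0.89 + 0.11) = min(1, 0.22) = 0.22
¬(b ⇒ c) = 1 − 0.22 = 0.78
d ⊕ c = min(1, 0.61 + 0.11) = min(1, 0.72) = 0.72
a ⇒ (d ⊕ c) = min(1, 1 − 0.04 + 0.72) = min(1, 1.68) = 1.00
¬(a ⇒ (d ⊕ c)) = 1 − 1.00 = 0.00
¬(b ⇒ c) ∨ ¬(a ⇒ (d ⊕ c)) = max(0.78, 0.00) = 0.78
¬(¬(b ⇒ c) ∨ ¬(a ⇒ (d ⊕ c))) = 1 − 0.78 = 0.22

0.22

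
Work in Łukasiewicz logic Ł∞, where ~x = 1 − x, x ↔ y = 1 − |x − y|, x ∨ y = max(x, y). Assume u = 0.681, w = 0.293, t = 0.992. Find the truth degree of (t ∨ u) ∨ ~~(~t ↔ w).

0.992

t ∨ u = max(0.992, 0.681) = 0.992
~t = 1 − 0.992 = 0.008
~t ↔ w = 1 − |0.008 − 0.293| = 1 − 0.285 = 0.715
~(~t ↔ w) = 1 − 0.715 = 0.285
~~(~t ↔ w) = 1 − 0.285 = 0.715
(t ∨ u) ∨ ~~(~t ↔ w) = max(0.992, 0.715) = 0.992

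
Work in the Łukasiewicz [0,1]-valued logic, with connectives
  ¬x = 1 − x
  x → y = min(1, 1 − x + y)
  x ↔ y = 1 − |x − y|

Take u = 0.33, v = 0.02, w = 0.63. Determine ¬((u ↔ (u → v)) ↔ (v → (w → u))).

u → v = min(1, 1 − 0.33 + 0.02) = min(1, 0.69) = 0.69
u ↔ (u → v) = 1 − |0.33 − 0.69| = 1 − 0.36 = 0.64
w → u = min(1, 1 − 0.63 + 0.33) = min(1, 0.70) = 0.70
v → (w → u) = min(1, 1 − 0.02 + 0.70) = min(1, 1.68) = 1.00
(u ↔ (u → v)) ↔ (v → (w → u)) = 1 − |0.64 − 1.00| = 1 − 0.36 = 0.64
¬((u ↔ (u → v)) ↔ (v → (w → u))) = 1 − 0.64 = 0.36

0.36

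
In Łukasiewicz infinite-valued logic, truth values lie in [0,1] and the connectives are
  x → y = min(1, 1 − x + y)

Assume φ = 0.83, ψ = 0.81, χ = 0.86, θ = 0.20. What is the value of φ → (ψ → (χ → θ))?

0.70

χ → θ = min(1, 1 − 0.86 + 0.20) = min(1, 0.34) = 0.34
ψ → (χ → θ) = min(1, 1 − 0.81 + 0.34) = min(1, 0.53) = 0.53
φ → (ψ → (χ → θ)) = min(1, 1 − 0.83 + 0.53) = min(1, 0.70) = 0.70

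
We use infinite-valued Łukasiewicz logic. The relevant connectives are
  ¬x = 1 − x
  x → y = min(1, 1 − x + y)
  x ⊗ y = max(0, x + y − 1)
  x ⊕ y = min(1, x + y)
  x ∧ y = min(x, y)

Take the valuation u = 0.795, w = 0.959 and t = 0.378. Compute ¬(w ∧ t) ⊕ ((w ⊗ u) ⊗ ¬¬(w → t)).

w ∧ t = min(0.959, 0.378) = 0.378
¬(w ∧ t) = 1 − 0.378 = 0.622
w ⊗ u = max(0, 0.959 + 0.795 − 1) = max(0, 0.754) = 0.754
w → t = min(1, 1 − 0.959 + 0.378) = min(1, 0.419) = 0.419
¬(w → t) = 1 − 0.419 = 0.581
¬¬(w → t) = 1 − 0.581 = 0.419
(w ⊗ u) ⊗ ¬¬(w → t) = max(0, 0.754 + 0.419 − 1) = max(0, 0.173) = 0.173
¬(w ∧ t) ⊕ ((w ⊗ u) ⊗ ¬¬(w → t)) = min(1, 0.622 + 0.173) = min(1, 0.795) = 0.795

0.795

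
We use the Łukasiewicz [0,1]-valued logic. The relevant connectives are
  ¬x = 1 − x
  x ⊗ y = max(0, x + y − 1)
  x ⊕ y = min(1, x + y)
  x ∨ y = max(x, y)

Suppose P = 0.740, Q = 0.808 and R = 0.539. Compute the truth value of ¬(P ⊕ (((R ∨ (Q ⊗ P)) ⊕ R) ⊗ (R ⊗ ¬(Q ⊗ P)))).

Q ⊗ P = max(0, 0.808 + 0.740 − 1) = max(0, 0.548) = 0.548
R ∨ (Q ⊗ P) = max(0.539, 0.548) = 0.548
(R ∨ (Q ⊗ P)) ⊕ R = min(1, 0.548 + 0.539) = min(1, 1.087) = 1.000
¬(Q ⊗ P) = 1 − 0.548 = 0.452
R ⊗ ¬(Q ⊗ P) = max(0, 0.539 + 0.452 − 1) = max(0, -0.009) = 0.000
((R ∨ (Q ⊗ P)) ⊕ R) ⊗ (R ⊗ ¬(Q ⊗ P)) = max(0, 1.000 + 0.000 − 1) = max(0, 0.000) = 0.000
P ⊕ (((R ∨ (Q ⊗ P)) ⊕ R) ⊗ (R ⊗ ¬(Q ⊗ P))) = min(1, 0.740 + 0.000) = min(1, 0.740) = 0.740
¬(P ⊕ (((R ∨ (Q ⊗ P)) ⊕ R) ⊗ (R ⊗ ¬(Q ⊗ P)))) = 1 − 0.740 = 0.260

0.260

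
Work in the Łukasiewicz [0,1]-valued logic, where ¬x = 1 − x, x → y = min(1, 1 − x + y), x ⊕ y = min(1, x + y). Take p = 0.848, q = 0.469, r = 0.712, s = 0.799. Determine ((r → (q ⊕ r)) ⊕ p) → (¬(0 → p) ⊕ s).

q ⊕ r = min(1, 0.469 + 0.712) = min(1, 1.181) = 1.000
r → (q ⊕ r) = min(1, 1 − 0.712 + 1.000) = min(1, 1.288) = 1.000
(r → (q ⊕ r)) ⊕ p = min(1, 1.000 + 0.848) = min(1, 1.848) = 1.000
0 → p = min(1, 1 − 0.000 + 0.848) = min(1, 1.848) = 1.000
¬(0 → p) = 1 − 1.000 = 0.000
¬(0 → p) ⊕ s = min(1, 0.000 + 0.799) = min(1, 0.799) = 0.799
((r → (q ⊕ r)) ⊕ p) → (¬(0 → p) ⊕ s) = min(1, 1 − 1.000 + 0.799) = min(1, 0.799) = 0.799

0.799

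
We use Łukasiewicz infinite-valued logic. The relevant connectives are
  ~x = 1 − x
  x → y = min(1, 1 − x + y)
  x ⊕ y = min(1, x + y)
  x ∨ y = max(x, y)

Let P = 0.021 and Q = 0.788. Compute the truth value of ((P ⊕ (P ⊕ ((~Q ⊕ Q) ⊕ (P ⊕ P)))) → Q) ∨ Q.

~Q = 1 − 0.788 = 0.212
~Q ⊕ Q = min(1, 0.212 + 0.788) = min(1, 1.000) = 1.000
P ⊕ P = min(1, 0.021 + 0.021) = min(1, 0.042) = 0.042
(~Q ⊕ Q) ⊕ (P ⊕ P) = min(1, 1.000 + 0.042) = min(1, 1.042) = 1.000
P ⊕ ((~Q ⊕ Q) ⊕ (P ⊕ P)) = min(1, 0.021 + 1.000) = min(1, 1.021) = 1.000
P ⊕ (P ⊕ ((~Q ⊕ Q) ⊕ (P ⊕ P))) = min(1, 0.021 + 1.000) = min(1, 1.021) = 1.000
(P ⊕ (P ⊕ ((~Q ⊕ Q) ⊕ (P ⊕ P)))) → Q = min(1, 1 − 1.000 + 0.788) = min(1, 0.788) = 0.788
((P ⊕ (P ⊕ ((~Q ⊕ Q) ⊕ (P ⊕ P)))) → Q) ∨ Q = max(0.788, 0.788) = 0.788

0.788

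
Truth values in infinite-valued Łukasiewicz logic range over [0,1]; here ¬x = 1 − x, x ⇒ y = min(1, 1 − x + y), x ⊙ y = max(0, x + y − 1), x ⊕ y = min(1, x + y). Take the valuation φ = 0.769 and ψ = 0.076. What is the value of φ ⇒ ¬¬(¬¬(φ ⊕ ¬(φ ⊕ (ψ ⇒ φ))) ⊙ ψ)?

ψ ⇒ φ = min(1, 1 − 0.076 + 0.769) = min(1, 1.693) = 1.000
φ ⊕ (ψ ⇒ φ) = min(1, 0.769 + 1.000) = min(1, 1.769) = 1.000
¬(φ ⊕ (ψ ⇒ φ)) = 1 − 1.000 = 0.000
φ ⊕ ¬(φ ⊕ (ψ ⇒ φ)) = min(1, 0.769 + 0.000) = min(1, 0.769) = 0.769
¬(φ ⊕ ¬(φ ⊕ (ψ ⇒ φ))) = 1 − 0.769 = 0.231
¬¬(φ ⊕ ¬(φ ⊕ (ψ ⇒ φ))) = 1 − 0.231 = 0.769
¬¬(φ ⊕ ¬(φ ⊕ (ψ ⇒ φ))) ⊙ ψ = max(0, 0.769 + 0.076 − 1) = max(0, -0.155) = 0.000
¬(¬¬(φ ⊕ ¬(φ ⊕ (ψ ⇒ φ))) ⊙ ψ) = 1 − 0.000 = 1.000
¬¬(¬¬(φ ⊕ ¬(φ ⊕ (ψ ⇒ φ))) ⊙ ψ) = 1 − 1.000 = 0.000
φ ⇒ ¬¬(¬¬(φ ⊕ ¬(φ ⊕ (ψ ⇒ φ))) ⊙ ψ) = min(1, 1 − 0.769 + 0.000) = min(1, 0.231) = 0.231

0.231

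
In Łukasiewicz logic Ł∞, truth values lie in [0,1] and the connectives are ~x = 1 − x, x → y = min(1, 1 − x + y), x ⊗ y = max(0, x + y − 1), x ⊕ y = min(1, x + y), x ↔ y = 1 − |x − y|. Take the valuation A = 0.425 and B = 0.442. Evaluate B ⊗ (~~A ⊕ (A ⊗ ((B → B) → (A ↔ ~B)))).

~A = 1 − 0.425 = 0.575
~~A = 1 − 0.575 = 0.425
B → B = min(1, 1 − 0.442 + 0.442) = min(1, 1.000) = 1.000
~B = 1 − 0.442 = 0.558
A ↔ ~B = 1 − |0.425 − 0.558| = 1 − 0.133 = 0.867
(B → B) → (A ↔ ~B) = min(1, 1 − 1.000 + 0.867) = min(1, 0.867) = 0.867
A ⊗ ((B → B) → (A ↔ ~B)) = max(0, 0.425 + 0.867 − 1) = max(0, 0.292) = 0.292
~~A ⊕ (A ⊗ ((B → B) → (A ↔ ~B))) = min(1, 0.425 + 0.292) = min(1, 0.717) = 0.717
B ⊗ (~~A ⊕ (A ⊗ ((B → B) → (A ↔ ~B)))) = max(0, 0.442 + 0.717 − 1) = max(0, 0.159) = 0.159

0.159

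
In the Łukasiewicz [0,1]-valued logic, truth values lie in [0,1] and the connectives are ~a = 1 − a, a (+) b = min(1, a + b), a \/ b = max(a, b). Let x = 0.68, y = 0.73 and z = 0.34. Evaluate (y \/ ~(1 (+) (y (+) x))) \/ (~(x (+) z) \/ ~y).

0.73

y (+) x = min(1, 0.73 + 0.68) = min(1, 1.41) = 1.00
1 (+) (y (+) x) = min(1, 1.00 + 1.00) = min(1, 2.00) = 1.00
~(1 (+) (y (+) x)) = 1 − 1.00 = 0.00
y \/ ~(1 (+) (y (+) x)) = max(0.73, 0.00) = 0.73
x (+) z = min(1, 0.68 + 0.34) = min(1, 1.02) = 1.00
~(x (+) z) = 1 − 1.00 = 0.00
~y = 1 − 0.73 = 0.27
~(x (+) z) \/ ~y = max(0.00, 0.27) = 0.27
(y \/ ~(1 (+) (y (+) x))) \/ (~(x (+) z) \/ ~y) = max(0.73, 0.27) = 0.73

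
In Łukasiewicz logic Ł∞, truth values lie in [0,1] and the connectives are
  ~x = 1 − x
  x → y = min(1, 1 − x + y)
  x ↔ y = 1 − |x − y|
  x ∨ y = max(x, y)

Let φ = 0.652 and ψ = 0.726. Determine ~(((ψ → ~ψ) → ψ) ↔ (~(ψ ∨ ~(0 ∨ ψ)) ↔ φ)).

~ψ = 1 − 0.726 = 0.274
ψ → ~ψ = min(1, 1 − 0.726 + 0.274) = min(1, 0.548) = 0.548
(ψ → ~ψ) → ψ = min(1, 1 − 0.548 + 0.726) = min(1, 1.178) = 1.000
0 ∨ ψ = max(0.000, 0.726) = 0.726
~(0 ∨ ψ) = 1 − 0.726 = 0.274
ψ ∨ ~(0 ∨ ψ) = max(0.726, 0.274) = 0.726
~(ψ ∨ ~(0 ∨ ψ)) = 1 − 0.726 = 0.274
~(ψ ∨ ~(0 ∨ ψ)) ↔ φ = 1 − |0.274 − 0.652| = 1 − 0.378 = 0.622
((ψ → ~ψ) → ψ) ↔ (~(ψ ∨ ~(0 ∨ ψ)) ↔ φ) = 1 − |1.000 − 0.622| = 1 − 0.378 = 0.622
~(((ψ → ~ψ) → ψ) ↔ (~(ψ ∨ ~(0 ∨ ψ)) ↔ φ)) = 1 − 0.622 = 0.378

0.378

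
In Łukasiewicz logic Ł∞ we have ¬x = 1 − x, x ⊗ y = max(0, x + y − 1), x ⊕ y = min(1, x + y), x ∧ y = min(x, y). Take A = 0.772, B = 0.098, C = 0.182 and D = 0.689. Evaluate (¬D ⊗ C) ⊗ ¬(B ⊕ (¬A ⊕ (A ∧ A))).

0.000

¬D = 1 − 0.689 = 0.311
¬D ⊗ C = max(0, 0.311 + 0.182 − 1) = max(0, -0.507) = 0.000
¬A = 1 − 0.772 = 0.228
A ∧ A = min(0.772, 0.772) = 0.772
¬A ⊕ (A ∧ A) = min(1, 0.228 + 0.772) = min(1, 1.000) = 1.000
B ⊕ (¬A ⊕ (A ∧ A)) = min(1, 0.098 + 1.000) = min(1, 1.098) = 1.000
¬(B ⊕ (¬A ⊕ (A ∧ A))) = 1 − 1.000 = 0.000
(¬D ⊗ C) ⊗ ¬(B ⊕ (¬A ⊕ (A ∧ A))) = max(0, 0.000 + 0.000 − 1) = max(0, -1.000) = 0.000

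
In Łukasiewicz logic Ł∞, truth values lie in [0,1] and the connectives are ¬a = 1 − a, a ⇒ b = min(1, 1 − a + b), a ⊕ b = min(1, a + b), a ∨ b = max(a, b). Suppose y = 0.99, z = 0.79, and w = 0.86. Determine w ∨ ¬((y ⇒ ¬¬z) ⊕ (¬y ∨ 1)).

¬z = 1 − 0.79 = 0.21
¬¬z = 1 − 0.21 = 0.79
y ⇒ ¬¬z = min(1, 1 − 0.99 + 0.79) = min(1, 0.80) = 0.80
¬y = 1 − 0.99 = 0.01
¬y ∨ 1 = max(0.01, 1.00) = 1.00
(y ⇒ ¬¬z) ⊕ (¬y ∨ 1) = min(1, 0.80 + 1.00) = min(1, 1.80) = 1.00
¬((y ⇒ ¬¬z) ⊕ (¬y ∨ 1)) = 1 − 1.00 = 0.00
w ∨ ¬((y ⇒ ¬¬z) ⊕ (¬y ∨ 1)) = max(0.86, 0.00) = 0.86

0.86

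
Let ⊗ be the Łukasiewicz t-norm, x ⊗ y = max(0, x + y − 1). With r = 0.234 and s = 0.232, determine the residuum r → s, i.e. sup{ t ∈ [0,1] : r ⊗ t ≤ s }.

0.998

The residuum of the Łukasiewicz t-norm gives the supremum: min(1, 1 − 0.234 + 0.232).
1 − 0.234 + 0.232 = 0.998, so t = min(1, 0.998) = 0.998.
Check: 0.234 ⊗ 0.998 = max(0, 0.232) = 0.232 ≤ 0.232.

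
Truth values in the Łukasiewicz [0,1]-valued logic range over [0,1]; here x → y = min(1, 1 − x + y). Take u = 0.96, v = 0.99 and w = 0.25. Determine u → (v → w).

v → w = min(1, 1 − 0.99 + 0.25) = min(1, 0.26) = 0.26
u → (v → w) = min(1, 1 − 0.96 + 0.26) = min(1, 0.30) = 0.30

0.30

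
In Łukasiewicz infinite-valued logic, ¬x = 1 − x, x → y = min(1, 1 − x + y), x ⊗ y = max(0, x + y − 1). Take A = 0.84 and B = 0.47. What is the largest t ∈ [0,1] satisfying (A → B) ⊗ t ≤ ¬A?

0.53

A → B = min(1, 1 − 0.84 + 0.47) = min(1, 0.63) = 0.63
So the left factor is A → B = 0.63.
¬A = 1 − 0.84 = 0.16
So the right-hand bound is ¬A = 0.16.
The residuum of the Łukasiewicz t-norm gives the supremum: min(1, 1 − 0.63 + 0.16).
1 − 0.63 + 0.16 = 0.53, so t = min(1, 0.53) = 0.53.
Check: 0.63 ⊗ 0.53 = max(0, 0.16) = 0.16 ≤ 0.16.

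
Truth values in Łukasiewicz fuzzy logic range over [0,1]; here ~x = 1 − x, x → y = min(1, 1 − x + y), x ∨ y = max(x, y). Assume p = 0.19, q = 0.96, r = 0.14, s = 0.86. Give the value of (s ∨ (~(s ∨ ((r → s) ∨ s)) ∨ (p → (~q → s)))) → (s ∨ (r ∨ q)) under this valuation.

r → s = min(1, 1 − 0.14 + 0.86) = min(1, 1.72) = 1.00
(r → s) ∨ s = max(1.00, 0.86) = 1.00
s ∨ ((r → s) ∨ s) = max(0.86, 1.00) = 1.00
~(s ∨ ((r → s) ∨ s)) = 1 − 1.00 = 0.00
~q = 1 − 0.96 = 0.04
~q → s = min(1, 1 − 0.04 + 0.86) = min(1, 1.82) = 1.00
p → (~q → s) = min(1, 1 − 0.19 + 1.00) = min(1, 1.81) = 1.00
~(s ∨ ((r → s) ∨ s)) ∨ (p → (~q → s)) = max(0.00, 1.00) = 1.00
s ∨ (~(s ∨ ((r → s) ∨ s)) ∨ (p → (~q → s))) = max(0.86, 1.00) = 1.00
r ∨ q = max(0.14, 0.96) = 0.96
s ∨ (r ∨ q) = max(0.86, 0.96) = 0.96
(s ∨ (~(s ∨ ((r → s) ∨ s)) ∨ (p → (~q → s)))) → (s ∨ (r ∨ q)) = min(1, 1 − 1.00 + 0.96) = min(1, 0.96) = 0.96

0.96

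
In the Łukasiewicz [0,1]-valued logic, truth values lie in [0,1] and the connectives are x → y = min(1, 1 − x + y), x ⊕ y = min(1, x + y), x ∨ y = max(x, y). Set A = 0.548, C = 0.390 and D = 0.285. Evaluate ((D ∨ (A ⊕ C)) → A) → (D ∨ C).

0.780

A ⊕ C = min(1, 0.548 + 0.390) = min(1, 0.938) = 0.938
D ∨ (A ⊕ C) = max(0.285, 0.938) = 0.938
(D ∨ (A ⊕ C)) → A = min(1, 1 − 0.938 + 0.548) = min(1, 0.610) = 0.610
D ∨ C = max(0.285, 0.390) = 0.390
((D ∨ (A ⊕ C)) → A) → (D ∨ C) = min(1, 1 − 0.610 + 0.390) = min(1, 0.780) = 0.780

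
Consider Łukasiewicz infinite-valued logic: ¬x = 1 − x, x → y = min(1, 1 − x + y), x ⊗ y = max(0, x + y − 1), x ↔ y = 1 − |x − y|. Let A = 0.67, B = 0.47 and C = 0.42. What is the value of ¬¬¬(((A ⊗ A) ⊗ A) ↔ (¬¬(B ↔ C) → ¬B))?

0.57

A ⊗ A = max(0, 0.67 + 0.67 − 1) = max(0, 0.34) = 0.34
(A ⊗ A) ⊗ A = max(0, 0.34 + 0.67 − 1) = max(0, 0.01) = 0.01
B ↔ C = 1 − |0.47 − 0.42| = 1 − 0.05 = 0.95
¬(B ↔ C) = 1 − 0.95 = 0.05
¬¬(B ↔ C) = 1 − 0.05 = 0.95
¬B = 1 − 0.47 = 0.53
¬¬(B ↔ C) → ¬B = min(1, 1 − 0.95 + 0.53) = min(1, 0.58) = 0.58
((A ⊗ A) ⊗ A) ↔ (¬¬(B ↔ C) → ¬B) = 1 − |0.01 − 0.58| = 1 − 0.57 = 0.43
¬(((A ⊗ A) ⊗ A) ↔ (¬¬(B ↔ C) → ¬B)) = 1 − 0.43 = 0.57
¬¬(((A ⊗ A) ⊗ A) ↔ (¬¬(B ↔ C) → ¬B)) = 1 − 0.57 = 0.43
¬¬¬(((A ⊗ A) ⊗ A) ↔ (¬¬(B ↔ C) → ¬B)) = 1 − 0.43 = 0.57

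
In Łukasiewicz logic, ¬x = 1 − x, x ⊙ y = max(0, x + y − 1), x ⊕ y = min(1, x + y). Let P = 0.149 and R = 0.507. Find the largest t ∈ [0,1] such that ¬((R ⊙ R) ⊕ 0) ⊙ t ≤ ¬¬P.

0.163

R ⊙ R = max(0, 0.507 + 0.507 − 1) = max(0, 0.014) = 0.014
(R ⊙ R) ⊕ 0 = min(1, 0.014 + 0.000) = min(1, 0.014) = 0.014
¬((R ⊙ R) ⊕ 0) = 1 − 0.014 = 0.986
So the left factor is ¬((R ⊙ R) ⊕ 0) = 0.986.
¬P = 1 − 0.149 = 0.851
¬¬P = 1 − 0.851 = 0.149
So the right-hand bound is ¬¬P = 0.149.
The residuum of the Łukasiewicz t-norm gives the supremum: min(1, 1 − 0.986 + 0.149).
1 − 0.986 + 0.149 = 0.163, so t = min(1, 0.163) = 0.163.
Check: 0.986 ⊙ 0.163 = max(0, 0.149) = 0.149 ≤ 0.149.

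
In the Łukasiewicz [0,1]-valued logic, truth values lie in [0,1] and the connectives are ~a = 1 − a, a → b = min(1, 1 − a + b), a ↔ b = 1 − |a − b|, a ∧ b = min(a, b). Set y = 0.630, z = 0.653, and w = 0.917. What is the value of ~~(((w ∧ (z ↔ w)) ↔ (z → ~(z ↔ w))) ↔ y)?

z ↔ w = 1 − |0.653 − 0.917| = 1 − 0.264 = 0.736
w ∧ (z ↔ w) = min(0.917, 0.736) = 0.736
~(z ↔ w) = 1 − 0.736 = 0.264
z → ~(z ↔ w) = min(1, 1 − 0.653 + 0.264) = min(1, 0.611) = 0.611
(w ∧ (z ↔ w)) ↔ (z → ~(z ↔ w)) = 1 − |0.736 − 0.611| = 1 − 0.125 = 0.875
((w ∧ (z ↔ w)) ↔ (z → ~(z ↔ w))) ↔ y = 1 − |0.875 − 0.630| = 1 − 0.245 = 0.755
~(((w ∧ (z ↔ w)) ↔ (z → ~(z ↔ w))) ↔ y) = 1 − 0.755 = 0.245
~~(((w ∧ (z ↔ w)) ↔ (z → ~(z ↔ w))) ↔ y) = 1 − 0.245 = 0.755

0.755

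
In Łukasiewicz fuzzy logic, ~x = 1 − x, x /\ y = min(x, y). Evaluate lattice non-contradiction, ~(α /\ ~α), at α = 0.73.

~α = 1 − 0.73 = 0.27
α /\ ~α = min(0.73, 0.27) = 0.27
~(α /\ ~α) = 1 − 0.27 = 0.73
(The value 0.73 < 1 shows this instance is not satisfied; not a Ł∞-tautology — its value is 1 − min(a, 1−a).)

0.73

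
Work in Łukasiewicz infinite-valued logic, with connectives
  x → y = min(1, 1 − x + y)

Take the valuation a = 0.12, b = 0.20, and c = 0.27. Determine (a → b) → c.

a → b = min(1, 1 − 0.12 + 0.20) = min(1, 1.08) = 1.00
(a → b) → c = min(1, 1 − 1.00 + 0.27) = min(1, 0.27) = 0.27

0.27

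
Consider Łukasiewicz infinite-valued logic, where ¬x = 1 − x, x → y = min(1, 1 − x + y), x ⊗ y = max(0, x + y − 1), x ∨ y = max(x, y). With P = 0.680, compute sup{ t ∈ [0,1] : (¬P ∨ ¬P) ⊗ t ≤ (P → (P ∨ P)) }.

¬P = 1 − 0.680 = 0.320
¬P ∨ ¬P = max(0.320, 0.320) = 0.320
So the left factor is ¬P ∨ ¬P = 0.320.
P ∨ P = max(0.680, 0.680) = 0.680
P → (P ∨ P) = min(1, 1 − 0.680 + 0.680) = min(1, 1.000) = 1.000
So the right-hand bound is P → (P ∨ P) = 1.000.
The residuum of the Łukasiewicz t-norm gives the supremum: min(1, 1 − 0.320 + 1.000).
1 − 0.320 + 1.000 = 1.680, so t = min(1, 1.680) = 1.000.
Check: 0.320 ⊗ 1.000 = max(0, 0.320) = 0.320 ≤ 1.000.

1.000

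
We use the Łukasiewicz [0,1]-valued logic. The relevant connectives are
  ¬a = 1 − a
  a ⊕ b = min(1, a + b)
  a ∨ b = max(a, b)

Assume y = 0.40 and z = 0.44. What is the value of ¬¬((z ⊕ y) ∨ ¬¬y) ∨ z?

z ⊕ y = min(1, 0.44 + 0.40) = min(1, 0.84) = 0.84
¬y = 1 − 0.40 = 0.60
¬¬y = 1 − 0.60 = 0.40
(z ⊕ y) ∨ ¬¬y = max(0.84, 0.40) = 0.84
¬((z ⊕ y) ∨ ¬¬y) = 1 − 0.84 = 0.16
¬¬((z ⊕ y) ∨ ¬¬y) = 1 − 0.16 = 0.84
¬¬((z ⊕ y) ∨ ¬¬y) ∨ z = max(0.84, 0.44) = 0.84

0.84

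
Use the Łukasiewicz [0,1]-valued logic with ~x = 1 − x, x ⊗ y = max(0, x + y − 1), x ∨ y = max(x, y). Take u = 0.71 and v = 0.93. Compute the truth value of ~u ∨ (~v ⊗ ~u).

~u = 1 − 0.71 = 0.29
~v = 1 − 0.93 = 0.07
~v ⊗ ~u = max(0, 0.07 + 0.29 − 1) = max(0, -0.64) = 0.00
~u ∨ (~v ⊗ ~u) = max(0.29, 0.00) = 0.29

0.29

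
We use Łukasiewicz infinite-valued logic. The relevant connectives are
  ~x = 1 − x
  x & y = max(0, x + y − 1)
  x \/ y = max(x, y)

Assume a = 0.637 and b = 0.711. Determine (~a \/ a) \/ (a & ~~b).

~a = 1 − 0.637 = 0.363
~a \/ a = max(0.363, 0.637) = 0.637
~b = 1 − 0.711 = 0.289
~~b = 1 − 0.289 = 0.711
a & ~~b = max(0, 0.637 + 0.711 − 1) = max(0, 0.348) = 0.348
(~a \/ a) \/ (a & ~~b) = max(0.637, 0.348) = 0.637

0.637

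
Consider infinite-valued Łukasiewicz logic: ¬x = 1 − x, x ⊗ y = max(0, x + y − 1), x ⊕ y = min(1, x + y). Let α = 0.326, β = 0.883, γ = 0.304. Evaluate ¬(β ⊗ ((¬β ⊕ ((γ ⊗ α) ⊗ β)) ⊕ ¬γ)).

¬β = 1 − 0.883 = 0.117
γ ⊗ α = max(0, 0.304 + 0.326 − 1) = max(0, -0.370) = 0.000
(γ ⊗ α) ⊗ β = max(0, 0.000 + 0.883 − 1) = max(0, -0.117) = 0.000
¬β ⊕ ((γ ⊗ α) ⊗ β) = min(1, 0.117 + 0.000) = min(1, 0.117) = 0.117
¬γ = 1 − 0.304 = 0.696
(¬β ⊕ ((γ ⊗ α) ⊗ β)) ⊕ ¬γ = min(1, 0.117 + 0.696) = min(1, 0.813) = 0.813
β ⊗ ((¬β ⊕ ((γ ⊗ α) ⊗ β)) ⊕ ¬γ) = max(0, 0.883 + 0.813 − 1) = max(0, 0.696) = 0.696
¬(β ⊗ ((¬β ⊕ ((γ ⊗ α) ⊗ β)) ⊕ ¬γ)) = 1 − 0.696 = 0.304

0.304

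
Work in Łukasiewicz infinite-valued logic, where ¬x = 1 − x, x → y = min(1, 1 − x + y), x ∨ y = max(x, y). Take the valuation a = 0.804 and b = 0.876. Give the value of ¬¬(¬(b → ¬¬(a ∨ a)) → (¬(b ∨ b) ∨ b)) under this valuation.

1.000

a ∨ a = max(0.804, 0.804) = 0.804
¬(a ∨ a) = 1 − 0.804 = 0.196
¬¬(a ∨ a) = 1 − 0.196 = 0.804
b → ¬¬(a ∨ a) = min(1, 1 − 0.876 + 0.804) = min(1, 0.928) = 0.928
¬(b → ¬¬(a ∨ a)) = 1 − 0.928 = 0.072
b ∨ b = max(0.876, 0.876) = 0.876
¬(b ∨ b) = 1 − 0.876 = 0.124
¬(b ∨ b) ∨ b = max(0.124, 0.876) = 0.876
¬(b → ¬¬(a ∨ a)) → (¬(b ∨ b) ∨ b) = min(1, 1 − 0.072 + 0.876) = min(1, 1.804) = 1.000
¬(¬(b → ¬¬(a ∨ a)) → (¬(b ∨ b) ∨ b)) = 1 − 1.000 = 0.000
¬¬(¬(b → ¬¬(a ∨ a)) → (¬(b ∨ b) ∨ b)) = 1 − 0.000 = 1.000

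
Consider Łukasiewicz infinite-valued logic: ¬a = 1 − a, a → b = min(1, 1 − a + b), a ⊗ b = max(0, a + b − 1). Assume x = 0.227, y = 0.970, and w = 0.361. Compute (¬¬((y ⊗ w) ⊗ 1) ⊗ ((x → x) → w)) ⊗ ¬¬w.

0.000

y ⊗ w = max(0, 0.970 + 0.361 − 1) = max(0, 0.331) = 0.331
(y ⊗ w) ⊗ 1 = max(0, 0.331 + 1.000 − 1) = max(0, 0.331) = 0.331
¬((y ⊗ w) ⊗ 1) = 1 − 0.331 = 0.669
¬¬((y ⊗ w) ⊗ 1) = 1 − 0.669 = 0.331
x → x = min(1, 1 − 0.227 + 0.227) = min(1, 1.000) = 1.000
(x → x) → w = min(1, 1 − 1.000 + 0.361) = min(1, 0.361) = 0.361
¬¬((y ⊗ w) ⊗ 1) ⊗ ((x → x) → w) = max(0, 0.331 + 0.361 − 1) = max(0, -0.308) = 0.000
¬w = 1 − 0.361 = 0.639
¬¬w = 1 − 0.639 = 0.361
(¬¬((y ⊗ w) ⊗ 1) ⊗ ((x → x) → w)) ⊗ ¬¬w = max(0, 0.000 + 0.361 − 1) = max(0, -0.639) = 0.000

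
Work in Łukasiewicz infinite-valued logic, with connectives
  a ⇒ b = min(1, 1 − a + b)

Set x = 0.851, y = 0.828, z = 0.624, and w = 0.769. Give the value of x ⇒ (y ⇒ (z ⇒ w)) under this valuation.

1.000

z ⇒ w = min(1, 1 − 0.624 + 0.769) = min(1, 1.145) = 1.000
y ⇒ (z ⇒ w) = min(1, 1 − 0.828 + 1.000) = min(1, 1.172) = 1.000
x ⇒ (y ⇒ (z ⇒ w)) = min(1, 1 − 0.851 + 1.000) = min(1, 1.149) = 1.000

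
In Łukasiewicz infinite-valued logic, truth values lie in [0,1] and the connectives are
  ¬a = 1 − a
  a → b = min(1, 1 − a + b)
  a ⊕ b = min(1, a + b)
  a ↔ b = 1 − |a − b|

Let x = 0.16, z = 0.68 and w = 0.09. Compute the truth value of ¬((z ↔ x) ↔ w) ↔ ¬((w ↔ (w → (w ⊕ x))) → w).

0.61

z ↔ x = 1 − |0.68 − 0.16| = 1 − 0.52 = 0.48
(z ↔ x) ↔ w = 1 − |0.48 − 0.09| = 1 − 0.39 = 0.61
¬((z ↔ x) ↔ w) = 1 − 0.61 = 0.39
w ⊕ x = min(1, 0.09 + 0.16) = min(1, 0.25) = 0.25
w → (w ⊕ x) = min(1, 1 − 0.09 + 0.25) = min(1, 1.16) = 1.00
w ↔ (w → (w ⊕ x)) = 1 − |0.09 − 1.00| = 1 − 0.91 = 0.09
(w ↔ (w → (w ⊕ x))) → w = min(1, 1 − 0.09 + 0.09) = min(1, 1.00) = 1.00
¬((w ↔ (w → (w ⊕ x))) → w) = 1 − 1.00 = 0.00
¬((z ↔ x) ↔ w) ↔ ¬((w ↔ (w → (w ⊕ x))) → w) = 1 − |0.39 − 0.00| = 1 − 0.39 = 0.61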